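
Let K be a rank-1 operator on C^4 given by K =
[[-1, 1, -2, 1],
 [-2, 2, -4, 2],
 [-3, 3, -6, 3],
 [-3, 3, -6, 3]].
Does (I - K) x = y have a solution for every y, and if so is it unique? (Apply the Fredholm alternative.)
(I - K) is invertible (det(I - K) = 3 ≠ 0), so for every y in C^4 the equation (I - K) x = y has a unique solution.

K has rank 1, so it is an outer product K = u v^T: every row of K is a multiple of one row vector. Reading off the entries, u = (1, 2, 3, 3) and v = (-1, 1, -2, 1) (row i of K equals u_i·v^T). A rank-one matrix u v^T satisfies K u = u (v·u) and kills the (3)-dimensional subspace v^⊥, so its characteristic polynomial is lambda^3 (lambda - v·u) with v·u = tr K = -2. Hence the eigenvalues of I - K are 1 (multiplicity 3) and 1 - (-2) = 3, so det(I - K) = 3. (Direct check: I - K =
[[2, -1, 2, -1],
 [2, -1, 4, -2],
 [3, -3, 7, -3],
 [3, -3, 6, -2]]
has determinant 3.) The finite-dimensional Fredholm alternative says: either (I - K) is invertible, or ker(I - K) ≠ {0} and then range(I - K) = ker((I - K)^*)^⊥, with dim ker(I - K) = dim ker((I - K)^*). Since det(I - K) ≠ 0, 1 is not an eigenvalue of K and ker(I - K) = {0}, so we are in the first case: for every y there is a unique x = (I - K)^(-1) y. Explicitly, by the Sherman–Morrison formula, (I - u v^T)^(-1) = I + u v^T/(1 - v·u), i.e. (I - K)^(-1) = I + K/(3).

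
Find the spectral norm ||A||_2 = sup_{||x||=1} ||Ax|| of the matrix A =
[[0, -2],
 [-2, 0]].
||A||_2 = 2 (= sqrt(largest eigenvalue of A^T A))

||A||_2 = sigma_max(A) = sqrt(lambda_max(A^T A)). Form the symmetric matrix M = A^T A =
[[4, 0],
 [0, 4]].
Its characteristic polynomial (trace, determinant of M give the coefficients) is
  p(λ) = det(λ I - M) = λ^2 - 8λ + 16.
For λ^2 - 8λ + 16 the discriminant is 0. It is a perfect square (0^2), so the roots are rational: λ = (8 ± 0)/2 = 4, 4.
So the eigenvalues of A^T A are ≈ 4, 4 (all ≥ 0, as they must be for A^T A). The largest is λ_max = 4, hence ||A||_2 = sqrt(λ_max) = 2.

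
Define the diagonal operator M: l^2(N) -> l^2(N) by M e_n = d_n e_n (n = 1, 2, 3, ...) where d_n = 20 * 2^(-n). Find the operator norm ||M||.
||M|| = 10 (attained at n = 1)

For M diagonal, ||M|| = sup_n |d_n|. The sequence d_n = 20 * 2^(-n) is positive and strictly decreasing (ratio 2^(-1) < 1), so the supremum is d_1 = 20/2 = 10. Hence ||M|| = 10.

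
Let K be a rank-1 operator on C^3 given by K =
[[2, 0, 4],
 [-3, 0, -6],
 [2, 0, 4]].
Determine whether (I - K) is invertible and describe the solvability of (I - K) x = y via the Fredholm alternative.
(I - K) is invertible (det(I - K) = -5 ≠ 0), so for every y in C^3 the equation (I - K) x = y has a unique solution.

K has rank 1, so it is an outer product K = u v^T: every row of K is a multiple of one row vector. Reading off the entries, u = (2, -3, 2) and v = (1, 0, 2) (row i of K equals u_i·v^T). A rank-one matrix u v^T satisfies K u = u (v·u) and kills the (2)-dimensional subspace v^⊥, so its characteristic polynomial is lambda^2 (lambda - v·u) with v·u = tr K = 6. Hence the eigenvalues of I - K are 1 (multiplicity 2) and 1 - (6) = -5, so det(I - K) = -5. (Direct check: I - K =
[[-1, 0, -4],
 [3, 1, 6],
 [-2, 0, -3]]
has determinant -5.) The finite-dimensional Fredholm alternative says: either (I - K) is invertible, or ker(I - K) ≠ {0} and then range(I - K) = ker((I - K)^*)^⊥, with dim ker(I - K) = dim ker((I - K)^*). Since det(I - K) ≠ 0, 1 is not an eigenvalue of K and ker(I - K) = {0}, so we are in the first case: for every y there is a unique x = (I - K)^(-1) y. Explicitly, by the Sherman–Morrison formula, (I - u v^T)^(-1) = I + u v^T/(1 - v·u), i.e. (I - K)^(-1) = I + K/(-5).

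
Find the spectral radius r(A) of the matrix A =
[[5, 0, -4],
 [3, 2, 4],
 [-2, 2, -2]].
r(A) = 5

The eigenvalues of A are the roots of its characteristic polynomial. With M = A (coefficients from the trace, the sum of principal 2x2 minors, and det A):
  p(λ) = det(λ I - M) = λ^3 - 5λ^2 - 20λ + 100.
By the rational root theorem any rational root is an integer divisor of 100. Testing λ = 5: p(5) = 125 - 125 - 100 + 100 = 0, so λ = 5 is a root. Dividing out (λ - 5) leaves p(λ) = (λ - 5)(λ^2 - 20). For λ^2 - 20 the discriminant is 80. It is nonnegative but not a perfect square, so the roots are real and irrational: λ = ± sqrt(80)/2 ≈ 4.4721, -4.4721.
Thus the eigenvalues (to 4 decimals) are 4.4721 (modulus 4.4721); -4.4721 (modulus 4.4721); 5 (modulus 5). The spectral radius is the largest modulus: r(A) = 5. (Cross-check: r(A) ≤ ||A||_2 ≈ 6.4147; equality holds whenever A is normal, though it can also hold for some non-normal A.)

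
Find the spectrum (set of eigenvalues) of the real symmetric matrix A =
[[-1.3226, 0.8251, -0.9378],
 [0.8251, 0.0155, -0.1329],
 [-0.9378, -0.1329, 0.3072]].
sigma(A) ≈ {-2, 0, 1}

A is real symmetric, so its spectrum consists of real eigenvalues. Expanding the characteristic polynomial of the displayed matrix gives
  det(λ I - A) = p(λ) = λ^3 + (1)λ^2 + (-2)λ + (0).
Solving p(λ) = 0 yields eigenvalues ≈ -2, 0, 1. (A is shown rounded to 4 decimals, so these recover the underlying integer eigenvalues to within that precision.)
Verification: the trace of A = -1 equals the sum of eigenvalues -1, and det(A) ≈ -0.0000 matches the eigenvalue product 0.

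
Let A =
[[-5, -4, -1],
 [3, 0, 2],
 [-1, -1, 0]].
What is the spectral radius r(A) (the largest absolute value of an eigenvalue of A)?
r(A) ≈ 3.6578

The eigenvalues of A are the roots of its characteristic polynomial. With M = A (coefficients from the trace, the sum of principal 2x2 minors, and det A):
  p(λ) = det(λ I - M) = λ^3 + 5λ^2 + 13λ - 1.
No integer candidate from the rational root theorem (±divisors of 1) is a root, so the roots are irrational. The cubic discriminant is Δ = -5260 < 0, so there is one real root and a complex-conjugate pair. p(0) = -1 and p(1) = 18 have opposite signs, so a root lies in (0, 1); Newton's method refines it to λ ≈ 0.0747. Dividing out (λ - (0.0747)) leaves approximately λ^2 + 5.0747λ + 13.3793. For λ^2 + 5.0747λ + 13.3793 the discriminant is -27.7642. It is negative, so the remaining roots are the complex-conjugate pair λ ≈ -2.5374 ± 2.6346i. Their product equals the constant term, so |λ|^2 ≈ 13.3793 and |λ| ≈ 3.6578.
Thus the eigenvalues (to 4 decimals) are 0.0747 (modulus 0.0747); -2.5374 ± 2.6346i (modulus 3.6578). The spectral radius is the largest modulus: r(A) ≈ 3.6578. (Cross-check: r(A) ≤ ||A||_2 ≈ 7.1858; equality holds whenever A is normal, though it can also hold for some non-normal A.)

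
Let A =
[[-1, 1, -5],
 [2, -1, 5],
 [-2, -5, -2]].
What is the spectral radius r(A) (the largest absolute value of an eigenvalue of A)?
r(A) ≈ 4.8805

The eigenvalues of A are the roots of its characteristic polynomial. With M = A (coefficients from the trace, the sum of principal 2x2 minors, and det A):
  p(λ) = det(λ I - M) = λ^3 + 4λ^2 + 18λ - 27.
No integer candidate from the rational root theorem (±divisors of 27) is a root, so the roots are irrational. The cubic discriminant is Δ = -65907 < 0, so there is one real root and a complex-conjugate pair. p(1) = -4 and p(2) = 33 have opposite signs, so a root lies in (1, 2); Newton's method refines it to λ ≈ 1.1335. Dividing out (λ - (1.1335)) leaves approximately λ^2 + 5.1335λ + 23.8191. For λ^2 + 5.1335λ + 23.8191 the discriminant is -68.9231. It is negative, so the remaining roots are the complex-conjugate pair λ ≈ -2.5668 ± 4.151i. Their product equals the constant term, so |λ|^2 ≈ 23.8191 and |λ| ≈ 4.8805.
Thus the eigenvalues (to 4 decimals) are 1.1335 (modulus 1.1335); -2.5668 ± 4.151i (modulus 4.8805). The spectral radius is the largest modulus: r(A) ≈ 4.8805. (Cross-check: r(A) ≤ ||A||_2 ≈ 7.8181; equality holds whenever A is normal, though it can also hold for some non-normal A.)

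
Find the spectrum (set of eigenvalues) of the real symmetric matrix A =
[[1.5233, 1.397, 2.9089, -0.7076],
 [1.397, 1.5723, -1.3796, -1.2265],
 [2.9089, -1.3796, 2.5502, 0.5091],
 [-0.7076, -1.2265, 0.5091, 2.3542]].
sigma(A) ≈ {-2, 1, 4, 5}

A is real symmetric, so its spectrum consists of real eigenvalues. Expanding the characteristic polynomial of the displayed matrix gives
  det(λ I - A) = p(λ) = λ^4 + (-8)λ^3 + (9)λ^2 + (38)λ + (-40).
Solving p(λ) = 0 yields eigenvalues ≈ -2, 1, 4, 5. (A is shown rounded to 4 decimals, so these recover the underlying integer eigenvalues to within that precision.)
Verification: the trace of A = 8 equals the sum of eigenvalues 8, and det(A) ≈ -40.0003 matches the eigenvalue product -40.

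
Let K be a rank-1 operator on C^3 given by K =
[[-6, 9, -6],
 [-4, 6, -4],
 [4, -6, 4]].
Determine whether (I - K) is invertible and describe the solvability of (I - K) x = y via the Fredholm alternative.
(I - K) is invertible (det(I - K) = -3 ≠ 0), so for every y in C^3 the equation (I - K) x = y has a unique solution.

K has rank 1, so it is an outer product K = u v^T: every row of K is a multiple of one row vector. Reading off the entries, u = (-3, -2, 2) and v = (2, -3, 2) (row i of K equals u_i·v^T). A rank-one matrix u v^T satisfies K u = u (v·u) and kills the (2)-dimensional subspace v^⊥, so its characteristic polynomial is lambda^2 (lambda - v·u) with v·u = tr K = 4. Hence the eigenvalues of I - K are 1 (multiplicity 2) and 1 - (4) = -3, so det(I - K) = -3. (Direct check: I - K =
[[7, -9, 6],
 [4, -5, 4],
 [-4, 6, -3]]
has determinant -3.) The finite-dimensional Fredholm alternative says: either (I - K) is invertible, or ker(I - K) ≠ {0} and then range(I - K) = ker((I - K)^*)^⊥, with dim ker(I - K) = dim ker((I - K)^*). Since det(I - K) ≠ 0, 1 is not an eigenvalue of K and ker(I - K) = {0}, so we are in the first case: for every y there is a unique x = (I - K)^(-1) y. Explicitly, by the Sherman–Morrison formula, (I - u v^T)^(-1) = I + u v^T/(1 - v·u), i.e. (I - K)^(-1) = I + K/(-3).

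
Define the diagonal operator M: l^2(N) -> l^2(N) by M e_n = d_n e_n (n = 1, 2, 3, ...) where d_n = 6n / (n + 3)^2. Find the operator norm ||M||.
||M|| = 1/2 (attained at n = 3)

For M diagonal, ||M|| = sup_n |d_n|. Treat f(x) = 6x / (x + 3)^2 for real x > 0. By the quotient rule, f'(x) = 6(3 - x)/(x + 3)^3, which is positive for x < 3 and negative for x > 3. So f has a unique maximum at x = 3, and since 3 is a positive integer, the supremum over n ≥ 1 is attained at n = 3: d_3 = 6·3/(3 + 3)^2 = 6·3/36 = 1/2. Hence ||M|| = 1/2.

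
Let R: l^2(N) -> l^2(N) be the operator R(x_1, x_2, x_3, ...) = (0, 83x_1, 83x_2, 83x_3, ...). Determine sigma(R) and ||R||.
sigma(R) = closed disk {z in C : |z| ≤ 83}; ||R|| = 83

Note R = 83·U where U is the unit right shift (U x)_k = x_{k-1} (with x_0 := 0); so ||R|| = 83||U|| and sigma(R) = 83·sigma(U). ||R x||^2 = sum_{k≥1} |83x_k|^2 = 6889||x||^2, so ||R|| = 83 and sigma(R) ⊂ {|z| ≤ 83}. For any |lambda| < 83, the equation (R - lambda I) x = 0 forces x_1 = 0, then 83x_k = lambda x_{k+1} ⇒ x = 0, so R has no eigenvalues. But (R - lambda I) is not surjective for |lambda| < 83: solving (R - lambda I) x = e_1 would require x_n proportional to (lambda/83)^(-n), which is not in l^2. So every |lambda| < 83 lies in the residual spectrum. The boundary |lambda| = 83 is in the approximate point spectrum (the spectrum is closed). Hence sigma(R) is the closed disk of radius 83.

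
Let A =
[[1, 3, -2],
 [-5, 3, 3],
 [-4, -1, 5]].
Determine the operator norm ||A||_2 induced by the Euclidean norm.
||A||_2 ≈ 8.7974 (= sqrt(largest eigenvalue of A^T A))

||A||_2 = sigma_max(A) = sqrt(lambda_max(A^T A)). Form the symmetric matrix M = A^T A =
[[42, -8, -37],
 [-8, 19, -2],
 [-37, -2, 38]].
Its characteristic polynomial (trace, sum of principal 2x2 minors, determinant of M give the coefficients) is
  p(λ) = det(λ I - M) = λ^3 - 99λ^2 + 1679λ - 529.
No integer candidate from the rational root theorem (±divisors of 529) is a root, so the roots are irrational. The cubic discriminant is Δ = 8218789456 > 0, so there are three distinct real roots. p(0) = -529 and p(1) = 1052 have opposite signs, so a root lies in (0, 1); Newton's method refines it to λ ≈ 0.3211. p(21) = 332 and p(22) = -859 have opposite signs, so a root lies in (21, 22); Newton's method refines it to λ ≈ 21.2847. p(77) = -1684 and p(78) = 2669 have opposite signs, so a root lies in (77, 78); Newton's method refines it to λ ≈ 77.3942. Check (Vieta): the three roots sum to 99, matching tr M = 99.
So the eigenvalues of A^T A are ≈ 0.3211, 21.2847, 77.3942 (all ≥ 0, as they must be for A^T A). The largest is λ_max ≈ 77.3942, hence ||A||_2 = sqrt(λ_max) ≈ 8.7974.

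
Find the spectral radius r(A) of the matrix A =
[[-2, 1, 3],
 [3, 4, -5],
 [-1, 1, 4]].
r(A) ≈ 4.1613

The eigenvalues of A are the roots of its characteristic polynomial. With M = A (coefficients from the trace, the sum of principal 2x2 minors, and det A):
  p(λ) = det(λ I - M) = λ^3 - 6λ^2 + 5λ + 28.
No integer candidate from the rational root theorem (±divisors of 28) is a root, so the roots are irrational. The cubic discriminant is Δ = -11696 < 0, so there is one real root and a complex-conjugate pair. p(-2) = -14 and p(-1) = 16 have opposite signs, so a root lies in (-2, -1); Newton's method refines it to λ ≈ -1.617. Dividing out (λ - (-1.617)) leaves approximately λ^2 - 7.617λ + 17.3164. For λ^2 - 7.617λ + 17.3164 the discriminant is -11.2473. It is negative, so the remaining roots are the complex-conjugate pair λ ≈ 3.8085 ± 1.6769i. Their product equals the constant term, so |λ|^2 ≈ 17.3164 and |λ| ≈ 4.1613.
Thus the eigenvalues (to 4 decimals) are -1.617 (modulus 1.617); 3.8085 ± 1.6769i (modulus 4.1613). The spectral radius is the largest modulus: r(A) ≈ 4.1613. (Cross-check: r(A) ≤ ||A||_2 ≈ 8.231; equality holds whenever A is normal, though it can also hold for some non-normal A.)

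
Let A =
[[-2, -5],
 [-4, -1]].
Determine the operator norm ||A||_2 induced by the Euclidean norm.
||A||_2 = sqrt((46 + sqrt(820))/2) ≈ 6.1088 (= sqrt(largest eigenvalue of A^T A))

||A||_2 = sigma_max(A) = sqrt(lambda_max(A^T A)). Form the symmetric matrix M = A^T A =
[[20, 14],
 [14, 26]].
Its characteristic polynomial (trace, determinant of M give the coefficients) is
  p(λ) = det(λ I - M) = λ^2 - 46λ + 324.
For λ^2 - 46λ + 324 the discriminant is 820. It is nonnegative but not a perfect square, so the roots are real and irrational: λ = (46 ± sqrt(820))/2 ≈ 37.3178, 8.6822.
So the eigenvalues of A^T A are ≈ 8.6822, 37.3178 (all ≥ 0, as they must be for A^T A). The largest is λ_max = (46 + sqrt(820))/2 ≈ 37.3178, hence ||A||_2 = sqrt(λ_max) = sqrt((46 + sqrt(820))/2) ≈ 6.1088.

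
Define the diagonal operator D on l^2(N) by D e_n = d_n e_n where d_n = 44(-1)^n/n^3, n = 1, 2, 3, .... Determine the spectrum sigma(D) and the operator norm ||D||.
sigma(D) = {44(-1)^n/n^3 : n ≥ 1} ∪ {0}; ||D|| = 44

A bounded diagonal operator on l^2 with diagonal entries d_n has spectrum equal to the closure of {d_n : n ≥ 1}: every d_n is an eigenvalue (with eigenvector e_n), so {d_n} ⊂ sigma(D); the spectrum is closed, so its closure is too; and for lambda not in the closure, (D - lambda I) has bounded inverse (the diagonal entries 1/(d_n - lambda) are bounded). For our sequence d_n = 44(-1)^n/n^3, n = 1, 2, 3, ...:
  - {d_n} = {44(-1)^n/n^3 : n ≥ 1}; the only limit point is 0
  - closure = {44(-1)^n/n^3 : n ≥ 1} ∪ {0}
For the norm: a diagonal operator has ||D|| = sup_n |d_n|. Here |d_n| = 44/n^3 is decreasing, so sup_n |d_n| = |d_1| = 44. So ||D|| = 44.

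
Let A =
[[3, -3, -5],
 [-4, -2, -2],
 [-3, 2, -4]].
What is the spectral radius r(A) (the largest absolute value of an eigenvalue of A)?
r(A) ≈ 6.0886

The eigenvalues of A are the roots of its characteristic polynomial. With M = A (coefficients from the trace, the sum of principal 2x2 minors, and det A):
  p(λ) = det(λ I - M) = λ^3 + 3λ^2 - 33λ - 136.
No integer candidate from the rational root theorem (±divisors of 136) is a root, so the roots are irrational. The cubic discriminant is Δ = -88803 < 0, so there is one real root and a complex-conjugate pair. p(6) = -10 and p(7) = 123 have opposite signs, so a root lies in (6, 7); Newton's method refines it to λ ≈ 6.0886. Dividing out (λ - (6.0886)) leaves approximately λ^2 + 9.0886λ + 22.3368. For λ^2 + 9.0886λ + 22.3368 the discriminant is -6.7447. It is negative, so the remaining roots are the complex-conjugate pair λ ≈ -4.5443 ± 1.2985i. Their product equals the constant term, so |λ|^2 ≈ 22.3368 and |λ| ≈ 4.7262.
Thus the eigenvalues (to 4 decimals) are 6.0886 (modulus 6.0886); -4.5443 ± 1.2985i (modulus 4.7262). The spectral radius is the largest modulus: r(A) ≈ 6.0886. (Cross-check: r(A) ≤ ||A||_2 ≈ 7.0178; equality holds whenever A is normal, though it can also hold for some non-normal A.)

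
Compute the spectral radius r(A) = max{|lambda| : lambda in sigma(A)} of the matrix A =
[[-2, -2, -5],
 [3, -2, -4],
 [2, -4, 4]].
r(A) ≈ 5.8278

The eigenvalues of A are the roots of its characteristic polynomial. With M = A (coefficients from the trace, the sum of principal 2x2 minors, and det A):
  p(λ) = det(λ I - M) = λ^3 - 12λ - 128.
No integer candidate from the rational root theorem (±divisors of 128) is a root, so the roots are irrational. The cubic discriminant is Δ = -435456 < 0, so there is one real root and a complex-conjugate pair. p(5) = -63 and p(6) = 16 have opposite signs, so a root lies in (5, 6); Newton's method refines it to λ ≈ 5.8278. Dividing out (λ - (5.8278)) leaves approximately λ^2 + 5.8278λ + 21.9636. For λ^2 + 5.8278λ + 21.9636 the discriminant is -53.8908. It is negative, so the remaining roots are the complex-conjugate pair λ ≈ -2.9139 ± 3.6705i. Their product equals the constant term, so |λ|^2 ≈ 21.9636 and |λ| ≈ 4.6865.
Thus the eigenvalues (to 4 decimals) are 5.8278 (modulus 5.8278); -2.9139 ± 3.6705i (modulus 4.6865). The spectral radius is the largest modulus: r(A) ≈ 5.8278. (Cross-check: r(A) ≤ ||A||_2 ≈ 7.6085; equality holds whenever A is normal, though it can also hold for some non-normal A.)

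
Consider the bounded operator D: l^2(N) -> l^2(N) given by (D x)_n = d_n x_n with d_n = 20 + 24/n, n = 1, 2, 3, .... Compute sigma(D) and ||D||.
sigma(D) = {20 + 24/n : n ≥ 1} ∪ {20}; ||D|| = 44

A bounded diagonal operator on l^2 with diagonal entries d_n has spectrum equal to the closure of {d_n : n ≥ 1}: every d_n is an eigenvalue (with eigenvector e_n), so {d_n} ⊂ sigma(D); the spectrum is closed, so its closure is too; and for lambda not in the closure, (D - lambda I) has bounded inverse (the diagonal entries 1/(d_n - lambda) are bounded). For our sequence d_n = 20 + 24/n, n = 1, 2, 3, ...:
  - {d_n} = {20 + 24/n : n ≥ 1}; the only limit point is 20
  - closure = {20 + 24/n : n ≥ 1} ∪ {20}
For the norm: a diagonal operator has ||D|| = sup_n |d_n|. Here d_n = 20 + 24/n is positive and decreasing, so sup_n |d_n| = d_1 = 20 + 24 = 44. So ||D|| = 44.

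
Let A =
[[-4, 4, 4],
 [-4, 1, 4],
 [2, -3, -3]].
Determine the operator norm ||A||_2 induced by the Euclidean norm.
||A||_2 ≈ 9.8856 (= sqrt(largest eigenvalue of A^T A))

||A||_2 = sigma_max(A) = sqrt(lambda_max(A^T A)). Form the symmetric matrix M = A^T A =
[[36, -26, -38],
 [-26, 26, 29],
 [-38, 29, 41]].
Its characteristic polynomial (trace, sum of principal 2x2 minors, determinant of M give the coefficients) is
  p(λ) = det(λ I - M) = λ^3 - 103λ^2 + 517λ - 144.
No integer candidate from the rational root theorem (±divisors of 144) is a root, so the roots are irrational. The cubic discriminant is Δ = 1790971317 > 0, so there are three distinct real roots. p(0) = -144 and p(1) = 271 have opposite signs, so a root lies in (0, 1); Newton's method refines it to λ ≈ 0.2959. p(4) = 340 and p(5) = -9 have opposite signs, so a root lies in (4, 5); Newton's method refines it to λ ≈ 4.9794. p(97) = -6449 and p(98) = 2502 have opposite signs, so a root lies in (97, 98); Newton's method refines it to λ ≈ 97.7247. Check (Vieta): the three roots sum to 103, matching tr M = 103.
So the eigenvalues of A^T A are ≈ 0.2959, 4.9794, 97.7247 (all ≥ 0, as they must be for A^T A). The largest is λ_max ≈ 97.7247, hence ||A||_2 = sqrt(λ_max) ≈ 9.8856.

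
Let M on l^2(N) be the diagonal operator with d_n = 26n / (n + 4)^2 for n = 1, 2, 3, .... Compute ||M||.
||M|| = 13/8 (attained at n = 4)

For M diagonal, ||M|| = sup_n |d_n|. Treat f(x) = 26x / (x + 4)^2 for real x > 0. By the quotient rule, f'(x) = 26(4 - x)/(x + 4)^3, which is positive for x < 4 and negative for x > 4. So f has a unique maximum at x = 4, and since 4 is a positive integer, the supremum over n ≥ 1 is attained at n = 4: d_4 = 26·4/(4 + 4)^2 = 26·4/64 = 13/8. Hence ||M|| = 13/8.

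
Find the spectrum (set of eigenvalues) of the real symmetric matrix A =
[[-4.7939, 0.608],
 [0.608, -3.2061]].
sigma(A) ≈ {-5, -3}

A is real symmetric, so its spectrum consists of real eigenvalues. Expanding the characteristic polynomial of the displayed matrix gives
  det(λ I - A) = p(λ) = λ^2 + (8)λ + (15).
Solving p(λ) = 0 yields eigenvalues ≈ -5, -3. (A is shown rounded to 4 decimals, so these recover the underlying integer eigenvalues to within that precision.)
Verification: the trace of A = -8 equals the sum of eigenvalues -8, and det(A) ≈ 15.0001 matches the eigenvalue product 15.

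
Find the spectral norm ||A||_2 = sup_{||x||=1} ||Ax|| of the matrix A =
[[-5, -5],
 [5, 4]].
||A||_2 = sqrt((91 + sqrt(8181))/2) ≈ 9.5249 (= sqrt(largest eigenvalue of A^T A))

||A||_2 = sigma_max(A) = sqrt(lambda_max(A^T A)). Form the symmetric matrix M = A^T A =
[[50, 45],
 [45, 41]].
Its characteristic polynomial (trace, determinant of M give the coefficients) is
  p(λ) = det(λ I - M) = λ^2 - 91λ + 25.
For λ^2 - 91λ + 25 the discriminant is 8181. It is nonnegative but not a perfect square, so the roots are real and irrational: λ = (91 ± sqrt(8181))/2 ≈ 90.7244, 0.2756.
So the eigenvalues of A^T A are ≈ 0.2756, 90.7244 (all ≥ 0, as they must be for A^T A). The largest is λ_max = (91 + sqrt(8181))/2 ≈ 90.7244, hence ||A||_2 = sqrt(λ_max) = sqrt((91 + sqrt(8181))/2) ≈ 9.5249.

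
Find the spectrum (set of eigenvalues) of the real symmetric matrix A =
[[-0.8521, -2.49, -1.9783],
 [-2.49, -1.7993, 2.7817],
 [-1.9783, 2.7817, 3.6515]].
sigma(A) ≈ {-4, -1, 6}

A is real symmetric, so its spectrum consists of real eigenvalues. Expanding the characteristic polynomial of the displayed matrix gives
  det(λ I - A) = p(λ) = λ^3 + (-1)λ^2 + (-26)λ + (-24).
Solving p(λ) = 0 yields eigenvalues ≈ -4, -1, 6. (A is shown rounded to 4 decimals, so these recover the underlying integer eigenvalues to within that precision.)
Verification: the trace of A = 1 equals the sum of eigenvalues 1, and det(A) ≈ 23.9992 matches the eigenvalue product 24.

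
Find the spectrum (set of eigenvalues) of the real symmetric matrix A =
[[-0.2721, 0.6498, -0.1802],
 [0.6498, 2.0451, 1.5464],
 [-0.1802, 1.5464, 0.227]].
sigma(A) ≈ {-1, 0, 3}

A is real symmetric, so its spectrum consists of real eigenvalues. Expanding the characteristic polynomial of the displayed matrix gives
  det(λ I - A) = p(λ) = λ^3 + (-2)λ^2 + (-3)λ + (0).
Solving p(λ) = 0 yields eigenvalues ≈ -1, 0, 3. (A is shown rounded to 4 decimals, so these recover the underlying integer eigenvalues to within that precision.)
Verification: the trace of A = 2 equals the sum of eigenvalues 2, and det(A) ≈ -0.0000 matches the eigenvalue product 0.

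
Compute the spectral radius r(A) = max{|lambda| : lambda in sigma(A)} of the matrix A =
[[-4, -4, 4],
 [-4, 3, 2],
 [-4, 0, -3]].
r(A) ≈ 5.8182

The eigenvalues of A are the roots of its characteristic polynomial. With M = A (coefficients from the trace, the sum of principal 2x2 minors, and det A):
  p(λ) = det(λ I - M) = λ^3 + 4λ^2 - 9λ - 164.
No integer candidate from the rational root theorem (±divisors of 164) is a root, so the roots are irrational. The cubic discriminant is Δ = -573724 < 0, so there is one real root and a complex-conjugate pair. p(4) = -72 and p(5) = 16 have opposite signs, so a root lies in (4, 5); Newton's method refines it to λ ≈ 4.8448. Dividing out (λ - (4.8448)) leaves approximately λ^2 + 8.8448λ + 33.8509. For λ^2 + 8.8448λ + 33.8509 the discriminant is -57.1737. It is negative, so the remaining roots are the complex-conjugate pair λ ≈ -4.4224 ± 3.7807i. Their product equals the constant term, so |λ|^2 ≈ 33.8509 and |λ| ≈ 5.8182.
Thus the eigenvalues (to 4 decimals) are 4.8448 (modulus 4.8448); -4.4224 ± 3.7807i (modulus 5.8182). The spectral radius is the largest modulus: r(A) ≈ 5.8182. (Cross-check: r(A) ≤ ||A||_2 ≈ 7.4807; equality holds whenever A is normal, though it can also hold for some non-normal A.)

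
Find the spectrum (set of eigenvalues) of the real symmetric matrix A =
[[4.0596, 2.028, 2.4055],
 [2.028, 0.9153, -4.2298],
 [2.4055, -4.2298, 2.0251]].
sigma(A) ≈ {-4, 5, 6}

A is real symmetric, so its spectrum consists of real eigenvalues. Expanding the characteristic polynomial of the displayed matrix gives
  det(λ I - A) = p(λ) = λ^3 + (-7)λ^2 + (-14)λ + (120).
Solving p(λ) = 0 yields eigenvalues ≈ -4, 5, 6. (A is shown rounded to 4 decimals, so these recover the underlying integer eigenvalues to within that precision.)
Verification: the trace of A = 7 equals the sum of eigenvalues 7, and det(A) ≈ -120.0004 matches the eigenvalue product -120.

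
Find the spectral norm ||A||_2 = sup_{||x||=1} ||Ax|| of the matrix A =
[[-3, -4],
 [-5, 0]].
||A||_2 = sqrt(40) ≈ 6.3246 (= sqrt(largest eigenvalue of A^T A))

||A||_2 = sigma_max(A) = sqrt(lambda_max(A^T A)). Form the symmetric matrix M = A^T A =
[[34, 12],
 [12, 16]].
Its characteristic polynomial (trace, determinant of M give the coefficients) is
  p(λ) = det(λ I - M) = λ^2 - 50λ + 400.
For λ^2 - 50λ + 400 the discriminant is 900. It is a perfect square (30^2), so the roots are rational: λ = (50 ± 30)/2 = 40, 10.
So the eigenvalues of A^T A are ≈ 10, 40 (all ≥ 0, as they must be for A^T A). The largest is λ_max = 40, hence ||A||_2 = sqrt(λ_max) = sqrt(40) ≈ 6.3246.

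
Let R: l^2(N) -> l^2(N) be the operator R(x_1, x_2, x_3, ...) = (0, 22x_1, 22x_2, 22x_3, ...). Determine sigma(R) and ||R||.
sigma(R) = closed disk {z in C : |z| ≤ 22}; ||R|| = 22

Note R = 22·U where U is the unit right shift (U x)_k = x_{k-1} (with x_0 := 0); so ||R|| = 22||U|| and sigma(R) = 22·sigma(U). ||R x||^2 = sum_{k≥1} |22x_k|^2 = 484||x||^2, so ||R|| = 22 and sigma(R) ⊂ {|z| ≤ 22}. For any |lambda| < 22, the equation (R - lambda I) x = 0 forces x_1 = 0, then 22x_k = lambda x_{k+1} ⇒ x = 0, so R has no eigenvalues. But (R - lambda I) is not surjective for |lambda| < 22: solving (R - lambda I) x = e_1 would require x_n proportional to (lambda/22)^(-n), which is not in l^2. So every |lambda| < 22 lies in the residual spectrum. The boundary |lambda| = 22 is in the approximate point spectrum (the spectrum is closed). Hence sigma(R) is the closed disk of radius 22.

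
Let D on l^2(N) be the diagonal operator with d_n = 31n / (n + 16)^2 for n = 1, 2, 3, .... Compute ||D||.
||D|| = 31/64 (attained at n = 16)

For D diagonal, ||D|| = sup_n |d_n|. Treat f(x) = 31x / (x + 16)^2 for real x > 0. By the quotient rule, f'(x) = 31(16 - x)/(x + 16)^3, which is positive for x < 16 and negative for x > 16. So f has a unique maximum at x = 16, and since 16 is a positive integer, the supremum over n ≥ 1 is attained at n = 16: d_16 = 31·16/(16 + 16)^2 = 31·16/1024 = 31/64. Hence ||D|| = 31/64.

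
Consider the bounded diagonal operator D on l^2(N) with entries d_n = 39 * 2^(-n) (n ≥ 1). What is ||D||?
||D|| = 39/2 (attained at n = 1)

For D diagonal, ||D|| = sup_n |d_n|. The sequence d_n = 39 * 2^(-n) is positive and strictly decreasing (ratio 2^(-1) < 1), so the supremum is d_1 = 39/2. Hence ||D|| = 39/2.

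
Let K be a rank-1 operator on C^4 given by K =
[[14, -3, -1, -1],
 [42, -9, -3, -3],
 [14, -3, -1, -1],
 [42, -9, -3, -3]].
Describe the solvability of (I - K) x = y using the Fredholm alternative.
(I - K) is singular (det(I - K) = 0, i.e. 1 ∈ sigma(K)). (I - K) x = y is solvable iff y ⊥ ker((I - K)^*) = span{(14, -3, -1, -1)}, i.e. iff 14y_1 - 3y_2 - y_3 - y_4 = 0. When solvable, the solutions are x = y + c·(1, 3, 1, 3), c arbitrary (ker(I - K) = span{(1, 3, 1, 3)}, dimension 1).

K has rank 1, so it is an outer product K = u v^T: every row of K is a multiple of one row vector. Reading off the entries, u = (1, 3, 1, 3) and v = (14, -3, -1, -1) (row i of K equals u_i·v^T). A rank-one matrix u v^T satisfies K u = u (v·u) and kills the (3)-dimensional subspace v^⊥, so its characteristic polynomial is lambda^3 (lambda - v·u) with v·u = tr K = 1. Hence the eigenvalues of I - K are 1 (multiplicity 3) and 1 - (1) = 0, so det(I - K) = 0. (Direct check: I - K =
[[-13, 3, 1, 1],
 [-42, 10, 3, 3],
 [-14, 3, 2, 1],
 [-42, 9, 3, 4]]
has determinant 0.) So 1 is an eigenvalue of K and (I - K) is not invertible. The finite-dimensional Fredholm alternative says: either (I - K) is invertible, or ker(I - K) ≠ {0} and then range(I - K) = ker((I - K)^*)^⊥, with dim ker(I - K) = dim ker((I - K)^*). We are in the second case, so we need both kernels. Kernel of I - K: (I - K) u = u - u (v·u) = u - u = 0, so ker(I - K) = span{u} = span{(1, 3, 1, 3)} (it is exactly 1-dimensional because rank(I - K) = 3). Kernel of the adjoint: K is real, so (I - K)^* = I - K^T = I - v u^T, and (I - v u^T) v = v - v (u·v) = 0; hence ker((I - K)^*) = span{v} = span{(14, -3, -1, -1)}. Therefore (I - K) x = y is solvable iff <y, v> = 0, i.e. iff 14y_1 - 3y_2 - y_3 - y_4 = 0. When this holds, K y = u (v·y) = 0, so (I - K) y = y and x = y is a particular solution; the full solution set is the line x = y + c·u = y + c·(1, 3, 1, 3), c ∈ C.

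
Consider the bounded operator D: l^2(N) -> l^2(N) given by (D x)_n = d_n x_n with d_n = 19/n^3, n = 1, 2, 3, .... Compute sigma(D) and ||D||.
sigma(D) = {19/n^3 : n ≥ 1} ∪ {0}; ||D|| = 19

A bounded diagonal operator on l^2 with diagonal entries d_n has spectrum equal to the closure of {d_n : n ≥ 1}: every d_n is an eigenvalue (with eigenvector e_n), so {d_n} ⊂ sigma(D); the spectrum is closed, so its closure is too; and for lambda not in the closure, (D - lambda I) has bounded inverse (the diagonal entries 1/(d_n - lambda) are bounded). For our sequence d_n = 19/n^3, n = 1, 2, 3, ...:
  - {d_n} = {19/n^3 : n ≥ 1}; the only limit point is 0
  - closure = {19/n^3 : n ≥ 1} ∪ {0}
For the norm: a diagonal operator has ||D|| = sup_n |d_n|. Here d_n = 19/n^3 is positive and decreasing, so sup_n |d_n| = d_1 = 19. So ||D|| = 19.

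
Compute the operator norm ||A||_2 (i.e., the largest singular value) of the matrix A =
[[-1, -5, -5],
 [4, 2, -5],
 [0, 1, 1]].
||A||_2 ≈ 7.8124 (= sqrt(largest eigenvalue of A^T A))

||A||_2 = sigma_max(A) = sqrt(lambda_max(A^T A)). Form the symmetric matrix M = A^T A =
[[17, 13, -15],
 [13, 30, 16],
 [-15, 16, 51]].
Its characteristic polynomial (trace, sum of principal 2x2 minors, determinant of M give the coefficients) is
  p(λ) = det(λ I - M) = λ^3 - 98λ^2 + 2257λ - 49.
No integer candidate from the rational root theorem (±divisors of 49) is a root, so the roots are irrational. The cubic discriminant is Δ = 2944719817 > 0, so there are three distinct real roots. p(0) = -49 and p(1) = 2111 have opposite signs, so a root lies in (0, 1); Newton's method refines it to λ ≈ 0.0217. p(36) = 851 and p(37) = -49 have opposite signs, so a root lies in (36, 37); Newton's method refines it to λ ≈ 36.9449. p(61) = -49 and p(62) = 1501 have opposite signs, so a root lies in (61, 62); Newton's method refines it to λ ≈ 61.0334. Check (Vieta): the three roots sum to 98, matching tr M = 98.
So the eigenvalues of A^T A are ≈ 0.0217, 36.9449, 61.0334 (all ≥ 0, as they must be for A^T A). The largest is λ_max ≈ 61.0334, hence ||A||_2 = sqrt(λ_max) ≈ 7.8124.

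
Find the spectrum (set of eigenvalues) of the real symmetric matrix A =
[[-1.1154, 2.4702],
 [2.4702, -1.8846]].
sigma(A) ≈ {-4, 1}

A is real symmetric, so its spectrum consists of real eigenvalues. Expanding the characteristic polynomial of the displayed matrix gives
  det(λ I - A) = p(λ) = λ^2 + (3)λ + (-4).
Solving p(λ) = 0 yields eigenvalues ≈ -4, 1. (A is shown rounded to 4 decimals, so these recover the underlying integer eigenvalues to within that precision.)
Verification: the trace of A = -3 equals the sum of eigenvalues -3, and det(A) ≈ -3.9998 matches the eigenvalue product -4.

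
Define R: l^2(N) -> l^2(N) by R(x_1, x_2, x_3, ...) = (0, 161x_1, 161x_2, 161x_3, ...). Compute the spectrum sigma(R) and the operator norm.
sigma(R) = closed disk {z in C : |z| ≤ 161}; ||R|| = 161

Note R = 161·U where U is the unit right shift (U x)_k = x_{k-1} (with x_0 := 0); so ||R|| = 161||U|| and sigma(R) = 161·sigma(U). ||R x||^2 = sum_{k≥1} |161x_k|^2 = 25921||x||^2, so ||R|| = 161 and sigma(R) ⊂ {|z| ≤ 161}. For any |lambda| < 161, the equation (R - lambda I) x = 0 forces x_1 = 0, then 161x_k = lambda x_{k+1} ⇒ x = 0, so R has no eigenvalues. But (R - lambda I) is not surjective for |lambda| < 161: solving (R - lambda I) x = e_1 would require x_n proportional to (lambda/161)^(-n), which is not in l^2. So every |lambda| < 161 lies in the residual spectrum. The boundary |lambda| = 161 is in the approximate point spectrum (the spectrum is closed). Hence sigma(R) is the closed disk of radius 161.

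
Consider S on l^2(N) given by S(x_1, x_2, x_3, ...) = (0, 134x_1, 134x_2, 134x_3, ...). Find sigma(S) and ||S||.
sigma(S) = closed disk {z in C : |z| ≤ 134}; ||S|| = 134

Note S = 134·U where U is the unit right shift (U x)_k = x_{k-1} (with x_0 := 0); so ||S|| = 134||U|| and sigma(S) = 134·sigma(U). ||S x||^2 = sum_{k≥1} |134x_k|^2 = 17956||x||^2, so ||S|| = 134 and sigma(S) ⊂ {|z| ≤ 134}. For any |lambda| < 134, the equation (S - lambda I) x = 0 forces x_1 = 0, then 134x_k = lambda x_{k+1} ⇒ x = 0, so S has no eigenvalues. But (S - lambda I) is not surjective for |lambda| < 134: solving (S - lambda I) x = e_1 would require x_n proportional to (lambda/134)^(-n), which is not in l^2. So every |lambda| < 134 lies in the residual spectrum. The boundary |lambda| = 134 is in the approximate point spectrum (the spectrum is closed). Hence sigma(S) is the closed disk of radius 134.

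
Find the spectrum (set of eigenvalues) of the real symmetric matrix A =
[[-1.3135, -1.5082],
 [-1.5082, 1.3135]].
sigma(A) ≈ {-2, 2}

A is real symmetric, so its spectrum consists of real eigenvalues. Expanding the characteristic polynomial of the displayed matrix gives
  det(λ I - A) = p(λ) = λ^2 + (0)λ + (-4).
Solving p(λ) = 0 yields eigenvalues ≈ -2, 2. (A is shown rounded to 4 decimals, so these recover the underlying integer eigenvalues to within that precision.)
Verification: the trace of A = 0 equals the sum of eigenvalues 0, and det(A) ≈ -3.9999 matches the eigenvalue product -4.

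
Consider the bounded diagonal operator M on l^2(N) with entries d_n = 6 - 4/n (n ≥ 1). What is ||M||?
||M|| = 6

For a diagonal operator on l^2 with entries d_n, ||M|| = sup_n |d_n|. Here d_1 = 2, d_2 = 4, ..., and d_n = 6 - 4/n increases monotonically toward 6. All terms lie in [2, 6), so |d_n| = d_n and the supremum is the limit 6, which is not attained by any individual d_n. Hence ||M|| = 6.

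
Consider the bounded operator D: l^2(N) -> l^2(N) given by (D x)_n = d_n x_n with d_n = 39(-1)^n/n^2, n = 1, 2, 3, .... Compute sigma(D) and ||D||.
sigma(D) = {39(-1)^n/n^2 : n ≥ 1} ∪ {0}; ||D|| = 39

A bounded diagonal operator on l^2 with diagonal entries d_n has spectrum equal to the closure of {d_n : n ≥ 1}: every d_n is an eigenvalue (with eigenvector e_n), so {d_n} ⊂ sigma(D); the spectrum is closed, so its closure is too; and for lambda not in the closure, (D - lambda I) has bounded inverse (the diagonal entries 1/(d_n - lambda) are bounded). For our sequence d_n = 39(-1)^n/n^2, n = 1, 2, 3, ...:
  - {d_n} = {39(-1)^n/n^2 : n ≥ 1}; the only limit point is 0
  - closure = {39(-1)^n/n^2 : n ≥ 1} ∪ {0}
For the norm: a diagonal operator has ||D|| = sup_n |d_n|. Here |d_n| = 39/n^2 is decreasing, so sup_n |d_n| = |d_1| = 39. So ||D|| = 39.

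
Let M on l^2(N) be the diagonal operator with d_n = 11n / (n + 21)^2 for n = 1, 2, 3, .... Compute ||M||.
||M|| = 11/84 (attained at n = 21)

For M diagonal, ||M|| = sup_n |d_n|. Treat f(x) = 11x / (x + 21)^2 for real x > 0. By the quotient rule, f'(x) = 11(21 - x)/(x + 21)^3, which is positive for x < 21 and negative for x > 21. So f has a unique maximum at x = 21, and since 21 is a positive integer, the supremum over n ≥ 1 is attained at n = 21: d_21 = 11·21/(21 + 21)^2 = 11·21/1764 = 11/84. Hence ||M|| = 11/84.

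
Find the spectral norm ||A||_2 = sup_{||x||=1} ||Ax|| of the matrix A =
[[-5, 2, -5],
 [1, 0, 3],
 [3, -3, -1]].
||A||_2 ≈ 8.1532 (= sqrt(largest eigenvalue of A^T A))

||A||_2 = sigma_max(A) = sqrt(lambda_max(A^T A)). Form the symmetric matrix M = A^T A =
[[35, -19, 25],
 [-19, 13, -7],
 [25, -7, 35]].
Its characteristic polynomial (trace, sum of principal 2x2 minors, determinant of M give the coefficients) is
  p(λ) = det(λ I - M) = λ^3 - 83λ^2 + 1100λ - 100.
No integer candidate from the rational root theorem (±divisors of 100) is a root, so the roots are irrational. The cubic discriminant is Δ = 2947045200 > 0, so there are three distinct real roots. p(0) = -100 and p(1) = 918 have opposite signs, so a root lies in (0, 1); Newton's method refines it to λ ≈ 0.0915. p(16) = 348 and p(17) = -474 have opposite signs, so a root lies in (16, 17); Newton's method refines it to λ ≈ 16.4334. p(66) = -1552 and p(67) = 1776 have opposite signs, so a root lies in (66, 67); Newton's method refines it to λ ≈ 66.4751. Check (Vieta): the three roots sum to 83, matching tr M = 83.
So the eigenvalues of A^T A are ≈ 0.0915, 16.4334, 66.4751 (all ≥ 0, as they must be for A^T A). The largest is λ_max ≈ 66.4751, hence ||A||_2 = sqrt(λ_max) ≈ 8.1532.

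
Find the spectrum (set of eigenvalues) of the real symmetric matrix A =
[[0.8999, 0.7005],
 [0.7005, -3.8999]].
sigma(A) ≈ {-4, 1}

A is real symmetric, so its spectrum consists of real eigenvalues. Expanding the characteristic polynomial of the displayed matrix gives
  det(λ I - A) = p(λ) = λ^2 + (3)λ + (-4).
Solving p(λ) = 0 yields eigenvalues ≈ -4, 1. (A is shown rounded to 4 decimals, so these recover the underlying integer eigenvalues to within that precision.)
Verification: the trace of A = -3 equals the sum of eigenvalues -3, and det(A) ≈ -4.0002 matches the eigenvalue product -4.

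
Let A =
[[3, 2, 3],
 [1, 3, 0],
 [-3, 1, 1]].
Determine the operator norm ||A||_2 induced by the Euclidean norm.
||A||_2 ≈ 5.2511 (= sqrt(largest eigenvalue of A^T A))

||A||_2 = sigma_max(A) = sqrt(lambda_max(A^T A)). Form the symmetric matrix M = A^T A =
[[19, 6, 6],
 [6, 14, 7],
 [6, 7, 10]].
Its characteristic polynomial (trace, sum of principal 2x2 minors, determinant of M give the coefficients) is
  p(λ) = det(λ I - M) = λ^3 - 43λ^2 + 475λ - 1369.
No integer candidate from the rational root theorem (±divisors of 1369) is a root, so the roots are irrational. The cubic discriminant is Δ = 5823296 > 0, so there are three distinct real roots. p(4) = -93 and p(5) = 56 have opposite signs, so a root lies in (4, 5); Newton's method refines it to λ ≈ 4.5759. p(10) = 81 and p(11) = -16 have opposite signs, so a root lies in (10, 11); Newton's method refines it to λ ≈ 10.8497. p(27) = -208 and p(28) = 171 have opposite signs, so a root lies in (27, 28); Newton's method refines it to λ ≈ 27.5743. Check (Vieta): the three roots sum to 43, matching tr M = 43.
So the eigenvalues of A^T A are ≈ 4.5759, 10.8497, 27.5743 (all ≥ 0, as they must be for A^T A). The largest is λ_max ≈ 27.5743, hence ||A||_2 = sqrt(λ_max) ≈ 5.2511.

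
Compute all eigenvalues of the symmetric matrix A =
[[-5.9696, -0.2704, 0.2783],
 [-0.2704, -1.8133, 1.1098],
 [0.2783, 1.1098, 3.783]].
sigma(A) ≈ {-6, -2, 4}

A is real symmetric, so its spectrum consists of real eigenvalues. Expanding the characteristic polynomial of the displayed matrix gives
  det(λ I - A) = p(λ) = λ^3 + (4)λ^2 + (-20)λ + (-48).
Solving p(λ) = 0 yields eigenvalues ≈ -6, -2, 4. (A is shown rounded to 4 decimals, so these recover the underlying integer eigenvalues to within that precision.)
Verification: the trace of A = -4 equals the sum of eigenvalues -4, and det(A) ≈ 47.9991 matches the eigenvalue product 48.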